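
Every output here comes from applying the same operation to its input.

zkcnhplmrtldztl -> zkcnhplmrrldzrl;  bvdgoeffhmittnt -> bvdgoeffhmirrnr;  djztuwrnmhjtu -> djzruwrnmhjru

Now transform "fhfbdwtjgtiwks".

fhfbdwrjgriwks

Rule — replace every "t" with "r".
"fhfbdwtjgtiwks" → "fhfbdwrjgriwks".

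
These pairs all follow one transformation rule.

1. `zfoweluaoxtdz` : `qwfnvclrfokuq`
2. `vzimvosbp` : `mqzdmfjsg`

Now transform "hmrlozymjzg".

ydicfqpdaqx

Each output is the input with this applied: shift every letter 9 places backward in the alphabet (wrapping around).
Doing the same to "hmrlozymjzg": "ydicfqpdaqx".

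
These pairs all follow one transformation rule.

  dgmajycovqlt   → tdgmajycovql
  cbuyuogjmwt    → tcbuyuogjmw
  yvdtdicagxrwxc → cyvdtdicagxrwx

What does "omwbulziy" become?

yomwbulzi

The pattern: move the last character to the front.
"omwbulziy" → "yomwbulzi".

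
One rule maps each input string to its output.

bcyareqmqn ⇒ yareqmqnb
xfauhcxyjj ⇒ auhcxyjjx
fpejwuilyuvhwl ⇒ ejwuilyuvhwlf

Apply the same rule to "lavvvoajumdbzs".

vvvoajumdbzsl

The rule is to move the first 2 characters to the end (rotate left by 2), then delete the last character.
For "lavvvoajumdbzs", step one produces "vvvoajumdbzsla"; step two turns that into "vvvoajumdbzsl".
(Check on "fpejwuilyuvhwl": → "ejwuilyuvhwlfp" → "ejwuilyuvhwlf" ✓)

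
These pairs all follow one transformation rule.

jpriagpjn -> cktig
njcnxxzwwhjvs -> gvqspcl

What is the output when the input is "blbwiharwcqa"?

uubtpj

The pattern: shift every letter 7 places backward in the alphabet (wrapping around), then keep every other character starting from the first (positions 1st, 3rd, 5th, ...).
Applying that to "blbwiharwcqa" gives "uubtpj".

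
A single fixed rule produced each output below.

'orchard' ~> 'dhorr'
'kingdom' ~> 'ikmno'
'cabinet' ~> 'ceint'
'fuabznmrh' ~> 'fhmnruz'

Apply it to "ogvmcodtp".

gmooptv

In each case the input is transformed by: sort the characters into alphabetical order, then delete the first 2 characters.
Working it through for "ogvmcodtp": intermediate "cdgmooptv", final "gmooptv".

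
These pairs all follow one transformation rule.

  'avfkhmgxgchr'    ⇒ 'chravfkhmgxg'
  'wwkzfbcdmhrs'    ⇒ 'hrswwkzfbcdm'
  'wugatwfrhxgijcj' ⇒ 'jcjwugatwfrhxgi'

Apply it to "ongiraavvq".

The transformation: move the last 3 characters to the front (rotate right by 3).
For "ongiraavvq" the result is "vvqongiraa".

vvqongiraa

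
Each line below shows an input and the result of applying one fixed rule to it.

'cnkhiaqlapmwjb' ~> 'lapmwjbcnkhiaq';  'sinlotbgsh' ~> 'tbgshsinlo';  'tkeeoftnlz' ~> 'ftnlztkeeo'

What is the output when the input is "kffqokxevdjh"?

What's happening: swap the front and back halves of the string.
So "kffqokxevdjh" becomes "xevdjhkffqok".

xevdjhkffqok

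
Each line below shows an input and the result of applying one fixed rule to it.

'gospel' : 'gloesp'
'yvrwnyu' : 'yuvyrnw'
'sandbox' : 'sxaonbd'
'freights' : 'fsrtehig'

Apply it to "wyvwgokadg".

In each case the input is transformed by: take characters alternately from the front and the back (1st, last, 2nd, 2nd-last, ...).
Applying that to "wyvwgokadg" gives "wgydvawkgo".

wgydvawkgo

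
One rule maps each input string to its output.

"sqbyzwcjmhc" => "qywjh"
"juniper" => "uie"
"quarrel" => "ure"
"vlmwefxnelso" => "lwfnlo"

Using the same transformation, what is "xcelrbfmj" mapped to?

clbm

The rule is to keep every other character starting from the second (positions 2nd, 4th, 6th, ...).
So "xcelrbfmj" becomes "clbm".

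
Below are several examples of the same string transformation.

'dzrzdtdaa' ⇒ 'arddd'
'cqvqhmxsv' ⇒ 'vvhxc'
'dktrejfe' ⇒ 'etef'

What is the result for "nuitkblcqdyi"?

iiklqy

What's happening: swap the first and last characters, then keep every other character starting from the first (positions 1st, 3rd, 5th, ...).
Working it through for "nuitkblcqdyi": intermediate "iuitkblcqdyn", final "iiklqy".
(Check on "dzrzdtdaa": → "azrzdtdad" → "arddd" ✓)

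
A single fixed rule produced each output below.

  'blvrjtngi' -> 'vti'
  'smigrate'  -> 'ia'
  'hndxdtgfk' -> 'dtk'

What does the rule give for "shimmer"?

Each output is the input with this applied: keep one character in every 3, starting at position 3 (positions 3rd, 6th, 9th, ...).
On "shimmer" that produces "ie".

ie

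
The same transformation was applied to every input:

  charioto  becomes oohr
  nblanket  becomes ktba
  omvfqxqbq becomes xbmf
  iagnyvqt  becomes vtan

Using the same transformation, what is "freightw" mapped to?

The transformation: keep every other character starting from the second (positions 2nd, 4th, 6th, ...), then move the first 2 characters to the end (rotate left by 2).
Starting from "freightw": after the first operation, "rihw"; after the second, "hwri".

hwri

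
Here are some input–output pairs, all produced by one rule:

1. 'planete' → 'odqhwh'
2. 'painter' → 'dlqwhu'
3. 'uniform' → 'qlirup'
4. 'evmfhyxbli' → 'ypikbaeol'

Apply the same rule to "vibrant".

leudqw

In each case the input is transformed by: delete the first character, then shift every letter 3 places forward in the alphabet (wrapping around).
On "vibrant": the first step gives "ibrant", and the second then gives "leudqw".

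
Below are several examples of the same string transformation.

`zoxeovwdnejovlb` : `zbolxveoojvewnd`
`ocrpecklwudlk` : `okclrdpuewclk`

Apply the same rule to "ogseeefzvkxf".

The transformation: take characters alternately from the front and the back (1st, last, 2nd, 2nd-last, ...).
For "ogseeefzvkxf" the result is "ofgxskevezef".

ofgxskevezef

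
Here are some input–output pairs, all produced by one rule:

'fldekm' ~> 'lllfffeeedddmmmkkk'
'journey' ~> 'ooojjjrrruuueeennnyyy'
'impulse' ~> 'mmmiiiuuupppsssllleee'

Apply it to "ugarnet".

ggguuurrraaaeeennnttt

The pattern: swap each adjacent pair of characters (1↔2, 3↔4, ...), then repeat every character 3 times.
"ugarnet" → "guraent" → "ggguuurrraaaeeennnttt".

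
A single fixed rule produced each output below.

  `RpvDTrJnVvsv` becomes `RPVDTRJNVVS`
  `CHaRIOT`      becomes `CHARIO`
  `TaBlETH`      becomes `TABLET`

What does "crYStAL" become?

The transformation: delete the last character, then convert every letter to uppercase.
On "crYStAL": the first step gives "crYStA", and the second then gives "CRYSTA".

CRYSTA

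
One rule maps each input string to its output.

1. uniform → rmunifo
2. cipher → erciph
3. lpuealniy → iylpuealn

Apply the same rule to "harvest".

Looking at the pairs, the operation is to move the last 2 characters to the front (rotate right by 2).
For "harvest" the result is "stharve".

stharve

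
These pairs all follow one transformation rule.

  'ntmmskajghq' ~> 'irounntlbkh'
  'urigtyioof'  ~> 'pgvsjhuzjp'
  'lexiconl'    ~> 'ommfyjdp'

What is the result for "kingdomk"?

Looking at the pairs, the operation is to move the last 2 characters to the front (rotate right by 2), then shift every letter 1 place forward in the alphabet (wrapping around).
On "kingdomk" that produces "nlljohep".
(Check on "ntmmskajghq": → "hqntmmskajg" → "irounntlbkh" ✓)

nlljohep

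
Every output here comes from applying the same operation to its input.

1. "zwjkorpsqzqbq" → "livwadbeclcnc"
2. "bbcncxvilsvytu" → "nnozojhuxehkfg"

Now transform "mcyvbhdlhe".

What's happening: shift every letter 12 places forward in the alphabet (wrapping around).
Applying that to "mcyvbhdlhe" gives "yokhntpxtq".

yokhntpxtq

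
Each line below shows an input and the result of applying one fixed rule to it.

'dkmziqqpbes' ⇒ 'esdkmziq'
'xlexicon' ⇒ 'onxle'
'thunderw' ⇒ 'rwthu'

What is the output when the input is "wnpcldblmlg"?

lgwnpcld

What's happening: move the last 2 characters to the front (rotate right by 2), then delete the last 3 characters.
Working it through for "wnpcldblmlg": intermediate "lgwnpcldblm", final "lgwnpcld".
(Check on "dkmziqqpbes": → "esdkmziqqpb" → "esdkmziq" ✓)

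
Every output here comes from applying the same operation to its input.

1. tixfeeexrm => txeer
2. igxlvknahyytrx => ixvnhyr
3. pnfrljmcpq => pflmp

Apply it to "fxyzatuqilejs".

fyauies

Each output is the input with this applied: keep every other character starting from the first (positions 1st, 3rd, 5th, ...).
Applying that to "fxyzatuqilejs" gives "fyauies".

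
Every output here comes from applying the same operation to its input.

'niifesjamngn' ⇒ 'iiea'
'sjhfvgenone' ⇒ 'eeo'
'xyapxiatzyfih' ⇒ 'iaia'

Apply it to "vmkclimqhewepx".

iee

The transformation: move the last 2 characters to the front (rotate right by 2), then keep only the vowels.
For "vmkclimqhewepx", step one produces "pxvmkclimqhewe"; step two turns that into "iee".
(Check on "niifesjamngn": → "gnniifesjamn" → "iiea" ✓)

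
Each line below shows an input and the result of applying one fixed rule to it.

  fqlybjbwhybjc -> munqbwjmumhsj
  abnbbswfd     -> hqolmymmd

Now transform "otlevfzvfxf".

Each output is the input with this applied: move the last 3 characters to the front (rotate right by 3), then shift every letter 11 places forward in the alphabet (wrapping around).
On "otlevfzvfxf": the first step gives "fxfotlevfzv", and the second then gives "qiqzewpgqkg".

qiqzewpgqkg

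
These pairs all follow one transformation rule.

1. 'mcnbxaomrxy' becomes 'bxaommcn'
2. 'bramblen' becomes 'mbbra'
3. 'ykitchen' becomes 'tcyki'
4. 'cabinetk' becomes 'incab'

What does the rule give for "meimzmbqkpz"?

Looking at the pairs, the operation is to delete the last 3 characters, then move the first 3 characters to the end (rotate left by 3).
For "meimzmbqkpz", step one produces "meimzmbq"; step two turns that into "mzmbqmei".

mzmbqmei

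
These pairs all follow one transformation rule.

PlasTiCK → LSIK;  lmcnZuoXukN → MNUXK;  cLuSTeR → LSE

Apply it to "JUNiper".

UIE

The transformation: keep every other character starting from the second (positions 2nd, 4th, 6th, ...), then convert every letter to uppercase.
Working it through for "JUNiper": intermediate "Uie", final "UIE".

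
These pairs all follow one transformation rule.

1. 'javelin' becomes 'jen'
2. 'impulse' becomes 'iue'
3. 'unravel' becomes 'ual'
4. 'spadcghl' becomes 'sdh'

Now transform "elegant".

Rule — keep one character in every 3, starting at position 1 (positions 1st, 4th, 7th, ...).
"elegant" → "egt".

egt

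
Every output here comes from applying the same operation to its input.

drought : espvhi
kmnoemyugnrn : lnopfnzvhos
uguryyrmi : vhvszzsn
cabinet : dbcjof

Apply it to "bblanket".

ccmbolf

The rule is to delete the last character, then shift every letter 1 place forward in the alphabet (wrapping around).
Applying both steps to "bblanket": "bblanke", then "ccmbolf".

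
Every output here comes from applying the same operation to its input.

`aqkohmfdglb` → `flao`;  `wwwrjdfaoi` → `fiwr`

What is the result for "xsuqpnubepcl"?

Rule — keep one character in every 3, starting at position 1 (positions 1st, 4th, 7th, ...), then move the last 2 characters to the front (rotate right by 2).
Working it through for "xsuqpnubepcl": intermediate "xqup", final "upxq".

upxq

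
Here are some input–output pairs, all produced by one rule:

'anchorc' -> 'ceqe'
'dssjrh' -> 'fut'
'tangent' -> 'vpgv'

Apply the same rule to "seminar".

uopt

In each case the input is transformed by: keep every other character starting from the first (positions 1st, 3rd, 5th, ...), then shift every letter 2 places forward in the alphabet (wrapping around).
"seminar" → "smnr" → "uopt".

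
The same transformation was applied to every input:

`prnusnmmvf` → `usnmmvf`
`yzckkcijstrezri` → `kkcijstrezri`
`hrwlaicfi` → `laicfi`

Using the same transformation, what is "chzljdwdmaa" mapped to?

The rule is to delete the first 3 characters.
Doing the same to "chzljdwdmaa": "ljdwdmaa".

ljdwdmaa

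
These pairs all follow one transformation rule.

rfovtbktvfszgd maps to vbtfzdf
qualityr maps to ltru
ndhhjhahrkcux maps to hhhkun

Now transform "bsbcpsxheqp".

cshqb

The transformation: move the first 2 characters to the end (rotate left by 2), then keep every other character starting from the second (positions 2nd, 4th, 6th, ...).
Starting from "bsbcpsxheqp": after the first operation, "bcpsxheqpbs"; after the second, "cshqb".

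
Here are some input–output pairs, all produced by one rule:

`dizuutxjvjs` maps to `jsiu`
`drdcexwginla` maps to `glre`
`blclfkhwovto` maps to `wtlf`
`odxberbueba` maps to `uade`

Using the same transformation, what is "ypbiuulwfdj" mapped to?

wjpu

Looking at the pairs, the operation is to keep one character in every 3, starting at position 2 (positions 2nd, 5th, 8th, ...), then move the last 2 characters to the front (rotate right by 2).
On "ypbiuulwfdj": the first step gives "puwj", and the second then gives "wjpu".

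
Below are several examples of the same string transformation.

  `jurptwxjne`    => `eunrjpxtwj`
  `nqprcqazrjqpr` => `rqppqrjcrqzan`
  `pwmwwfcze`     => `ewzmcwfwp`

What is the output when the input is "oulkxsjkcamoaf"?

In each case the input is transformed by: take characters alternately from the front and the back (1st, last, 2nd, 2nd-last, ...), then move the first character to the end.
Working it through for "oulkxsjkcamoaf": intermediate "ofualokmxascjk", final "fualokmxascjko".

fualokmxascjko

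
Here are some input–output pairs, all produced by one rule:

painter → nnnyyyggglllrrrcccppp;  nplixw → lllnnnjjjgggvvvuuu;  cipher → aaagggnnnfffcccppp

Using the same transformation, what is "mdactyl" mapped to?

The rule is to repeat every character 3 times, then shift every letter 2 places backward in the alphabet (wrapping around).
On "mdactyl" that produces "kkkbbbyyyaaarrrwwwjjj".

kkkbbbyyyaaarrrwwwjjj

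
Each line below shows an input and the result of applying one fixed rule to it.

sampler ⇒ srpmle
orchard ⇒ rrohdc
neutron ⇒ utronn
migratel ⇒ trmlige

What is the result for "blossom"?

ssooml

Looking at the pairs, the operation is to sort the characters into reverse alphabetical order, then delete the last character.
Working it through for "blossom": intermediate "ssoomlb", final "ssooml".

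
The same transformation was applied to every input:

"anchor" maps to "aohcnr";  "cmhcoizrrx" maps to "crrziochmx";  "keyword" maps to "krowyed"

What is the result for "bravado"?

bdavaro

Looking at the pairs, the operation is to swap the first and last characters, then reverse the string.
Applying that to "bravado" gives "bdavaro".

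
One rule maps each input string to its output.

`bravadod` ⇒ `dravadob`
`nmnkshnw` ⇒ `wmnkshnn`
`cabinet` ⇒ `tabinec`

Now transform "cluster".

Looking at the pairs, the operation is to swap the first and last characters.
Applying that to "cluster" gives "rlustec".

rlustec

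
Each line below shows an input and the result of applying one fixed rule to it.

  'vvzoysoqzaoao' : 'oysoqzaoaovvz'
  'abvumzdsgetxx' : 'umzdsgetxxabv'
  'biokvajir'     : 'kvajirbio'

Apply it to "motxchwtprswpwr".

The pattern: move the first 3 characters to the end (rotate left by 3).
Applying that to "motxchwtprswpwr" gives "xchwtprswpwrmot".

xchwtprswpwrmot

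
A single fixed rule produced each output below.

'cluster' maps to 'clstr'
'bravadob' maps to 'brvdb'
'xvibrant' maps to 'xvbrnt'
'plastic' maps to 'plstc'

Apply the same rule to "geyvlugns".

gyvlgns

The pattern: remove every vowel.
On "geyvlugns" that produces "gyvlgns".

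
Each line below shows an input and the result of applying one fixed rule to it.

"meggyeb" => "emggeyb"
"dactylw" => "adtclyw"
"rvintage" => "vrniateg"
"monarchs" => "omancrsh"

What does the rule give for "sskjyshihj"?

What's happening: swap each adjacent pair of characters (1↔2, 3↔4, ...).
"sskjyshihj" → "ssjksyihjh".

ssjksyihjh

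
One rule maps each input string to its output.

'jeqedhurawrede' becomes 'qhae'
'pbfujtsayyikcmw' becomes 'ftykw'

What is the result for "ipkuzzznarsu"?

What's happening: keep one character in every 3, starting at position 3 (positions 3rd, 6th, 9th, ...).
So "ipkuzzznarsu" becomes "kzau".

kzau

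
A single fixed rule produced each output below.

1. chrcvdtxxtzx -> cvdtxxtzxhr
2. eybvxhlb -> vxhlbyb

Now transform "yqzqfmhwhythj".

Each output is the input with this applied: delete the first character, then move the first 2 characters to the end (rotate left by 2).
Starting from "yqzqfmhwhythj": after the first operation, "qzqfmhwhythj"; after the second, "qfmhwhythjqz".

qfmhwhythjqz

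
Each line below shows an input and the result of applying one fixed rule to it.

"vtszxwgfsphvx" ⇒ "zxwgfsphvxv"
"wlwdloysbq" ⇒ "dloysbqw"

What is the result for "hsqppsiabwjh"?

Looking at the pairs, the operation is to move the first character to the end, then delete the first 2 characters.
Starting from "hsqppsiabwjh": after the first operation, "sqppsiabwjhh"; after the second, "ppsiabwjhh".

ppsiabwjhh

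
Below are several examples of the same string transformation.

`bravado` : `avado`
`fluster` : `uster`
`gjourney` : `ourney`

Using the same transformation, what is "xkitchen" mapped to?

Rule — delete the first 2 characters.
So "xkitchen" becomes "itchen".

itchen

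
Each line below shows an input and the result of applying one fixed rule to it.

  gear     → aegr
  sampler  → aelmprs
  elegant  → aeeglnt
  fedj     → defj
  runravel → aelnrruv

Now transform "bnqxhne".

The rule is to sort the characters into alphabetical order.
"bnqxhne" → "behnnqx".

behnnqx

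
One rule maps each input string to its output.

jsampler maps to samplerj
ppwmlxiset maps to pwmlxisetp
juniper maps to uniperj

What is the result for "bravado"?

ravadob

Looking at the pairs, the operation is to move the first character to the end.
For "bravado" the result is "ravadob".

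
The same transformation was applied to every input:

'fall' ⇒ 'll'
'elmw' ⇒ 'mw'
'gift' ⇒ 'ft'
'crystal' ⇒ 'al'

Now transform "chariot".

Looking at the pairs, the operation is to keep only the last 2 characters.
Doing the same to "chariot": "ot".

ot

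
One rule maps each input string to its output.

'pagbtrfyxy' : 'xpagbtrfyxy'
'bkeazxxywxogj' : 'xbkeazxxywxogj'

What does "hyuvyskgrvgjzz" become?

xhyuvyskgrvgjzz

The rule is to prepend "x".
So "hyuvyskgrvgjzz" becomes "xhyuvyskgrvgjzz".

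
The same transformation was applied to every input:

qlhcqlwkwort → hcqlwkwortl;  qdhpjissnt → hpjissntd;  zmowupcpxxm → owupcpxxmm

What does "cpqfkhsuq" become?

The transformation: delete the first character, then move the first character to the end.
On "cpqfkhsuq" that produces "qfkhsuqp".

qfkhsuqp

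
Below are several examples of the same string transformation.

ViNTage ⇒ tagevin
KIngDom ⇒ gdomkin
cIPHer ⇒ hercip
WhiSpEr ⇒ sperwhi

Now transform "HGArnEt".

The pattern: move the first 3 characters to the end (rotate left by 3), then convert every letter to lowercase.
Applying both steps to "HGArnEt": "rnEtHGA", then "rnethga".

rnethga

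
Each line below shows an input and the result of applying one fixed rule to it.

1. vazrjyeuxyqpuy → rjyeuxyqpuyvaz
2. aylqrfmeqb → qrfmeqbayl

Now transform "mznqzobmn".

The transformation: move the first 3 characters to the end (rotate left by 3).
"mznqzobmn" → "qzobmnmzn".

qzobmnmzn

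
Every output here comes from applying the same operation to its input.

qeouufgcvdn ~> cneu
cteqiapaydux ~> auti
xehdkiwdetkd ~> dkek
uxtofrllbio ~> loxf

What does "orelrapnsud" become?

The pattern: keep one character in every 3, starting at position 2 (positions 2nd, 5th, 8th, ...), then move the first 2 characters to the end (rotate left by 2).
For "orelrapnsud", step one produces "rrnd"; step two turns that into "ndrr".

ndrr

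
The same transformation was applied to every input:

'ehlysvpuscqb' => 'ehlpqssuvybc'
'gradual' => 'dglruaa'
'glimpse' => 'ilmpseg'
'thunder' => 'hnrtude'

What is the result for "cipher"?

In each case the input is transformed by: sort the characters into alphabetical order, then move the first 2 characters to the end (rotate left by 2).
Applying both steps to "cipher": "cehipr", then "hiprce".

hiprce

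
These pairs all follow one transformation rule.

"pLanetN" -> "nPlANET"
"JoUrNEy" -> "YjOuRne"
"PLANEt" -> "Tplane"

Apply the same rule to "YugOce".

Rule — flip the case of every letter, then move the last character to the front.
Working it through for "YugOce": intermediate "yUGoCE", final "EyUGoC".

EyUGoC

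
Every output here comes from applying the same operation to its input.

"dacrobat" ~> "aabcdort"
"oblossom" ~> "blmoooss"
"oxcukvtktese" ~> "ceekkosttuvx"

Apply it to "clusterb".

The rule is to sort the characters into alphabetical order.
"clusterb" → "bcelrstu".

bcelrstu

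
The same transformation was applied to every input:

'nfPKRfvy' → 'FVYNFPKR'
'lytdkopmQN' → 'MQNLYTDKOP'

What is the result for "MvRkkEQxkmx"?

KMXMVRKKEQX

The transformation: move the last 3 characters to the front (rotate right by 3), then convert every letter to uppercase.
Applying both steps to "MvRkkEQxkmx": "kmxMvRkkEQx", then "KMXMVRKKEQX".
(Check on "lytdkopmQN": → "mQNlytdkop" → "MQNLYTDKOP" ✓)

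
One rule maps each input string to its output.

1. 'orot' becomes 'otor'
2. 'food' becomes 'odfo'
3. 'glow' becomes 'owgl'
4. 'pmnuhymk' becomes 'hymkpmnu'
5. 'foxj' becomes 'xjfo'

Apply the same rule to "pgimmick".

mickpgim

The rule is to swap the front and back halves of the string.
So "pgimmick" becomes "mickpgim".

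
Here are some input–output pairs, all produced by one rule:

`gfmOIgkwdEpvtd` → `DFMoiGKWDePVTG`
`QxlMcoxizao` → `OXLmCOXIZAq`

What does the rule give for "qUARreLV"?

The transformation: swap the first and last characters, then flip the case of every letter.
"qUARreLV" → "VUARreLq" → "vuarRElQ".
(Check on "gfmOIgkwdEpvtd": → "dfmOIgkwdEpvtg" → "DFMoiGKWDePVTG" ✓)

vuarRElQ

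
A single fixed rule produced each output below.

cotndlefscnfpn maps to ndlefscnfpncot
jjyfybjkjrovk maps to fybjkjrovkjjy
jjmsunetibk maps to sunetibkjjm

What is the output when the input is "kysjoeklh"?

The rule is to move the first 3 characters to the end (rotate left by 3).
For "kysjoeklh" the result is "joeklhkys".

joeklhkys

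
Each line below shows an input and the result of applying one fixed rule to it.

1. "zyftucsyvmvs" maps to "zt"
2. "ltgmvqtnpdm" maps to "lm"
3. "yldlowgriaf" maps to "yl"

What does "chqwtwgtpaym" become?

cw

Each output is the input with this applied: keep one character in every 3, starting at position 1 (positions 1st, 4th, 7th, ...), then delete the last 2 characters.
Doing the same to "chqwtwgtpaym": "cw".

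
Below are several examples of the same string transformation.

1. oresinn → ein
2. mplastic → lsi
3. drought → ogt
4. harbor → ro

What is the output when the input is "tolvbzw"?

lbw

Looking at the pairs, the operation is to delete the first character, then keep every other character starting from the second (positions 2nd, 4th, 6th, ...).
Working it through for "tolvbzw": intermediate "olvbzw", final "lbw".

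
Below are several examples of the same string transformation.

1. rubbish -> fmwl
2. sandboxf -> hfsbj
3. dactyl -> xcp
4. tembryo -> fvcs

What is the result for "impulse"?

The pattern: shift every letter 4 places forward in the alphabet (wrapping around), then delete the first 3 characters.
Applying both steps to "impulse": "mqtypwi", then "ypwi".

ypwi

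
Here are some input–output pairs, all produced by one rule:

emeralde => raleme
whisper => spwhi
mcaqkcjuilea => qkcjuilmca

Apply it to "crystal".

stcry

The transformation: delete the last 2 characters, then move the first 3 characters to the end (rotate left by 3).
Working it through for "crystal": intermediate "cryst", final "stcry".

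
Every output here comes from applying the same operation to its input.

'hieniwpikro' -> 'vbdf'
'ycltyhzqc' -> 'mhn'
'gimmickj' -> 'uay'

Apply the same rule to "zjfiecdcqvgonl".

Rule — keep one character in every 3, starting at position 1 (positions 1st, 4th, 7th, ...), then shift every letter 12 places backward in the alphabet (wrapping around).
Applying both steps to "zjfiecdcqvgonl": "zidvn", then "nwrjb".

nwrjb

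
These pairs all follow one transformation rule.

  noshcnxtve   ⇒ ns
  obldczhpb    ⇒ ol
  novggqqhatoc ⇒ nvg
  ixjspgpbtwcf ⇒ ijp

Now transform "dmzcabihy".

dz

Looking at the pairs, the operation is to keep every other character starting from the first (positions 1st, 3rd, 5th, ...), then delete the last 3 characters.
So "dmzcabihy" becomes "dz".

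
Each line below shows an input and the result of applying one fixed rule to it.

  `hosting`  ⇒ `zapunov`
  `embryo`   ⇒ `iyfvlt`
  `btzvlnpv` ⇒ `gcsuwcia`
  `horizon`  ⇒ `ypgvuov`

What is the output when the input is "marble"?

Each output is the input with this applied: move the first 2 characters to the end (rotate left by 2), then shift every letter 7 places forward in the alphabet (wrapping around).
Working it through for "marble": intermediate "rblema", final "yislth".

yislth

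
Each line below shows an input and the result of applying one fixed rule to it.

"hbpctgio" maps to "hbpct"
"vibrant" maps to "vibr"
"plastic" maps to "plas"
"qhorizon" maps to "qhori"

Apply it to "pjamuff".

Looking at the pairs, the operation is to delete the last 3 characters.
On "pjamuff" that produces "pjam".

pjam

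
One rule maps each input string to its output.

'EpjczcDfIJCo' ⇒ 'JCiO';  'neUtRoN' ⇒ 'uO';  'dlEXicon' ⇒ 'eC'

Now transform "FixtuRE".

The rule is to keep one character in every 3, starting at position 3 (positions 3rd, 6th, 9th, ...), then flip the case of every letter.
Doing the same to "FixtuRE": "Xr".

Xr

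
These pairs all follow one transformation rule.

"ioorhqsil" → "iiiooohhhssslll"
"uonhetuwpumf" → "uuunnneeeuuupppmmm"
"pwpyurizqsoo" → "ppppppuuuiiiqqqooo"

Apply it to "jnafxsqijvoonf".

jjjaaaxxxqqqjjjooonnn

The rule is to keep every other character starting from the first (positions 1st, 3rd, 5th, ...), then repeat every character 3 times.
Working it through for "jnafxsqijvoonf": intermediate "jaxqjon", final "jjjaaaxxxqqqjjjooonnn".
(Check on "uonhetuwpumf": → "uneupm" → "uuunnneeeuuupppmmm" ✓)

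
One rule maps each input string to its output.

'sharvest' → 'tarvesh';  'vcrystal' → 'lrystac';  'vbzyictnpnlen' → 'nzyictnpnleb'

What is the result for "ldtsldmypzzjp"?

What's happening: delete the first character, then swap the first and last characters.
Working it through for "ldtsldmypzzjp": intermediate "dtsldmypzzjp", final "ptsldmypzzjd".

ptsldmypzzjd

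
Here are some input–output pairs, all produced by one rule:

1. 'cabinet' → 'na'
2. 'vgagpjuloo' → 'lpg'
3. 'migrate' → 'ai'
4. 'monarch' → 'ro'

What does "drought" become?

Rule — reverse the string, then keep one character in every 3, starting at position 3 (positions 3rd, 6th, 9th, ...).
Applying both steps to "drought": "thguord", then "gr".

gr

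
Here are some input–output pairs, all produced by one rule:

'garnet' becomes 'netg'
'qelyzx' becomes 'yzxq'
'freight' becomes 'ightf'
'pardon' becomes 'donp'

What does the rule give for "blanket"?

Looking at the pairs, the operation is to move the first 3 characters to the end (rotate left by 3), then delete the last 2 characters.
Applying both steps to "blanket": "nketbla", then "nketb".

nketb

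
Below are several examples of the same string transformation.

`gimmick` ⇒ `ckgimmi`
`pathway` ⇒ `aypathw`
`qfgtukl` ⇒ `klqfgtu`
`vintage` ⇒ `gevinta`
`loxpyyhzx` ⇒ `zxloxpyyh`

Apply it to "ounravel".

elounrav

The rule is to move the last 2 characters to the front (rotate right by 2).
On "ounravel" that produces "elounrav".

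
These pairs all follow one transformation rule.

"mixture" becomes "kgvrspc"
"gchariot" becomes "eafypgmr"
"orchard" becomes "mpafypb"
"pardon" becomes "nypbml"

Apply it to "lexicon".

jcvgaml

The pattern: shift every letter 2 places backward in the alphabet (wrapping around).
"lexicon" → "jcvgaml".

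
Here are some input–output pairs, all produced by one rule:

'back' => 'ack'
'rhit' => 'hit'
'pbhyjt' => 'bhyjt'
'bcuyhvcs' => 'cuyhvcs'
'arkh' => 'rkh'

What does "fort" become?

In each case the input is transformed by: delete the first character.
For "fort" the result is "ort".

ort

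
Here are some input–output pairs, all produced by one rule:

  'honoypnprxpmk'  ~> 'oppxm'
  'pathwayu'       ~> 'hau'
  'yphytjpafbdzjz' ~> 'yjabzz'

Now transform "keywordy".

Each output is the input with this applied: delete the first 3 characters, then keep every other character starting from the first (positions 1st, 3rd, 5th, ...).
Working it through for "keywordy": intermediate "wordy", final "wry".

wry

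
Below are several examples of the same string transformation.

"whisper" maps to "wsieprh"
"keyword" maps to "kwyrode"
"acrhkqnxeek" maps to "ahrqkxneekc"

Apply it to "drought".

duohgtr

In each case the input is transformed by: swap each adjacent pair of characters (1↔2, 3↔4, ...), then move the first character to the end.
Applying both steps to "drought": "rduohgt", then "duohgtr".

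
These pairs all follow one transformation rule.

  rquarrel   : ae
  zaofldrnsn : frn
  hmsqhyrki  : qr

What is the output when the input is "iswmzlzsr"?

The pattern: keep one character in every 3, starting at position 1 (positions 1st, 4th, 7th, ...), then delete the first character.
"iswmzlzsr" → "imz" → "mz".

mz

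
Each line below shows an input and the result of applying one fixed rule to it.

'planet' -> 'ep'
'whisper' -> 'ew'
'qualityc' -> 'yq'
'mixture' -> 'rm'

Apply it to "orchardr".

The transformation: swap the first and last characters, then keep only the last 2 characters.
"orchardr" → "rrchardo" → "do".

do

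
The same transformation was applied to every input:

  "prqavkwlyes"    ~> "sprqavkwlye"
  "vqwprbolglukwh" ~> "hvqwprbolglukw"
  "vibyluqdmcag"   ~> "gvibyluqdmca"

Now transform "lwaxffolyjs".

In each case the input is transformed by: move the last character to the front.
So "lwaxffolyjs" becomes "slwaxffolyj".

slwaxffolyj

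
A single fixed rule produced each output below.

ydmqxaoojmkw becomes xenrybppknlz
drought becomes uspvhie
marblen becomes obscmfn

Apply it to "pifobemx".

yjgpcfnq

What's happening: shift every letter 1 place forward in the alphabet (wrapping around), then swap the first and last characters.
For "pifobemx" the result is "yjgpcfnq".
(Check on "ydmqxaoojmkw": → "zenrybppknlx" → "xenrybppknlz" ✓)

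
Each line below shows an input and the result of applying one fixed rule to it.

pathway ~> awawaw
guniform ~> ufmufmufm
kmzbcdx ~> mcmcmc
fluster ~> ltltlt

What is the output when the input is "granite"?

ririri

The transformation: keep one character in every 3, starting at position 2 (positions 2nd, 5th, 8th, ...), then write the whole string 3 times in a row.
Working it through for "granite": intermediate "ri", final "ririri".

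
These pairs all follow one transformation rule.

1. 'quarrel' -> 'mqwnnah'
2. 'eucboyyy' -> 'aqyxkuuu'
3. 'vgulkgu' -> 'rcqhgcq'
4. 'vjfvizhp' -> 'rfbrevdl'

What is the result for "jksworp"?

The rule is to shift every letter 4 places backward in the alphabet (wrapping around).
On "jksworp" that produces "fgosknl".

fgosknl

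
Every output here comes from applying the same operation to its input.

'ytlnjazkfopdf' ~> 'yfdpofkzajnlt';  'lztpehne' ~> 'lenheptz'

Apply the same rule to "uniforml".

ulmrofin

What's happening: move the first character to the end, then reverse the string.
Starting from "uniforml": after the first operation, "niformlu"; after the second, "ulmrofin".
(Check on "ytlnjazkfopdf": → "tlnjazkfopdfy" → "yfdpofkzajnlt" ✓)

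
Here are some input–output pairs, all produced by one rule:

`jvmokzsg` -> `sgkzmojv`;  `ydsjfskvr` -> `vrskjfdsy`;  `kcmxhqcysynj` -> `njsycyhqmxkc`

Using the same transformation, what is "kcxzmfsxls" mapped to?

lssxmfxzkc

Looking at the pairs, the operation is to reverse the string, then swap each adjacent pair of characters (1↔2, 3↔4, ...).
For "kcxzmfsxls", step one produces "slxsfmzxck"; step two turns that into "lssxmfxzkc".
(Check on "ydsjfskvr": → "rvksfjsdy" → "vrskjfdsy" ✓)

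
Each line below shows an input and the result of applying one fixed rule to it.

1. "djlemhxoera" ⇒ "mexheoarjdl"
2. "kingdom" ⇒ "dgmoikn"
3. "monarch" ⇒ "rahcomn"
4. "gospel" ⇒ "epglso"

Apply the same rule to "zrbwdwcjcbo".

The transformation: move the first 3 characters to the end (rotate left by 3), then swap each adjacent pair of characters (1↔2, 3↔4, ...).
"zrbwdwcjcbo" → "wdwcjcbozrb" → "dwcwcjobrzb".

dwcwcjobrzb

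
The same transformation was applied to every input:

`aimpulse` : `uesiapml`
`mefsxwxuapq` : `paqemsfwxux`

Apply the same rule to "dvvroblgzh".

The pattern: swap each adjacent pair of characters (1↔2, 3↔4, ...), then move the last 3 characters to the front (rotate right by 3).
Starting from "dvvroblgzh": after the first operation, "vdrvboglhz"; after the second, "lhzvdrvbog".
(Check on "mefsxwxuapq": → "emsfwxuxpaq" → "paqemsfwxux" ✓)

lhzvdrvbog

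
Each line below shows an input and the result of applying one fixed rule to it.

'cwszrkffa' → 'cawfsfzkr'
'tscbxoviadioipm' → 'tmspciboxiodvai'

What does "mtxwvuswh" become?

The pattern: take characters alternately from the front and the back (1st, last, 2nd, 2nd-last, ...).
Applying that to "mtxwvuswh" gives "mhtwxswuv".

mhtwxswuv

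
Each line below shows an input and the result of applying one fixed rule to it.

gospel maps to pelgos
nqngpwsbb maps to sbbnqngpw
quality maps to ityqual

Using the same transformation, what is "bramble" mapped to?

Each output is the input with this applied: move the last 3 characters to the front (rotate right by 3).
Applying that to "bramble" gives "blebram".

blebram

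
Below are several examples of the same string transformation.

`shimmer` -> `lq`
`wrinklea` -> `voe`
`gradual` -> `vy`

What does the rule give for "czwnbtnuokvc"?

In each case the input is transformed by: keep one character in every 3, starting at position 2 (positions 2nd, 5th, 8th, ...), then shift every letter 4 places forward in the alphabet (wrapping around).
For "czwnbtnuokvc", step one produces "zbuv"; step two turns that into "dfyz".

dfyz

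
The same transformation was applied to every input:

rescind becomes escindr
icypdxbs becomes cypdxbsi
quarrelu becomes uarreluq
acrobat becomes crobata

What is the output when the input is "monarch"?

In each case the input is transformed by: move the first character to the end.
Doing the same to "monarch": "onarchm".

onarchm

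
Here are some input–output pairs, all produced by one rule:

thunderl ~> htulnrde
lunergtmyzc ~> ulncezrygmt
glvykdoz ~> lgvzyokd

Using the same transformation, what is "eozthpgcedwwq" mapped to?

The rule is to move the first character to the end, then take characters alternately from the front and the back (1st, last, 2nd, 2nd-last, ...).
"eozthpgcedwwq" → "oezqtwhwpdgec".

oezqtwhwpdgec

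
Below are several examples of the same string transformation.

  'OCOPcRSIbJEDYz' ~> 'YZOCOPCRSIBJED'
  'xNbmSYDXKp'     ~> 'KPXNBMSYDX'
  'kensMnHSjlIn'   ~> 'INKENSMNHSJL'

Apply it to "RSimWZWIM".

IMRSIMWZW

Rule — move the last 2 characters to the front (rotate right by 2), then convert every letter to uppercase.
On "RSimWZWIM": the first step gives "IMRSimWZW", and the second then gives "IMRSIMWZW".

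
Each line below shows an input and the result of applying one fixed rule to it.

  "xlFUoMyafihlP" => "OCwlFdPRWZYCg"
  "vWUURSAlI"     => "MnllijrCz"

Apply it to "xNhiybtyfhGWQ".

The pattern: shift every letter 9 places backward in the alphabet (wrapping around), then flip the case of every letter.
Applying both steps to "xNhiybtyfhGWQ": "oEyzpskpwyXNH", then "OeYZPSKPWYxnh".

OeYZPSKPWYxnh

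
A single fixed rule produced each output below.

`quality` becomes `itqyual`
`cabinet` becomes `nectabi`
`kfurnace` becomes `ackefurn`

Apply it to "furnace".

The rule is to swap the first and last characters, then move the last 3 characters to the front (rotate right by 3).
"furnace" → "eurnacf" → "acfeurn".

acfeurn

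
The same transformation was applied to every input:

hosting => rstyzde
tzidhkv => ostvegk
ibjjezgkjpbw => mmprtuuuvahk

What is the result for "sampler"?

lpwxacd

In each case the input is transformed by: sort the characters into alphabetical order, then shift every letter 11 places forward in the alphabet (wrapping around).
Applying both steps to "sampler": "aelmprs", then "lpwxacd".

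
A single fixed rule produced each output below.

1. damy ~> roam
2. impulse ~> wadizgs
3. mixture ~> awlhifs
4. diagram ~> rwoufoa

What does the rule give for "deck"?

Each output is the input with this applied: shift every letter 12 places backward in the alphabet (wrapping around).
Applying that to "deck" gives "rsqy".

rsqy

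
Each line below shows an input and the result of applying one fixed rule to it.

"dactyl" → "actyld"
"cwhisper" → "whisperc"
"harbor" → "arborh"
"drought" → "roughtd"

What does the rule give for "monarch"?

onarchm

Each output is the input with this applied: move the first character to the end.
Doing the same to "monarch": "onarchm".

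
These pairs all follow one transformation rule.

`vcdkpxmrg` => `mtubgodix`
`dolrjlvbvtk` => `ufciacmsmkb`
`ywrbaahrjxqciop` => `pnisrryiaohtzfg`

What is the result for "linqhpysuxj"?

The rule is to shift every letter 9 places backward in the alphabet (wrapping around).
On "linqhpysuxj" that produces "czehygpjloa".

czehygpjloa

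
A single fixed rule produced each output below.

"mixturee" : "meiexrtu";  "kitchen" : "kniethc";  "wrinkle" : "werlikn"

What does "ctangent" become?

cttnaeng

In each case the input is transformed by: take characters alternately from the front and the back (1st, last, 2nd, 2nd-last, ...).
On "ctangent" that produces "cttnaeng".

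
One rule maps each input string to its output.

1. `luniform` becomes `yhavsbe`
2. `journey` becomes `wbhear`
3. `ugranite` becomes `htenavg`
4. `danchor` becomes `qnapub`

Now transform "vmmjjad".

Each output is the input with this applied: delete the last character, then shift every letter 13 places forward in the alphabet (wrapping around) — i.e. ROT13.
On "vmmjjad": the first step gives "vmmjja", and the second then gives "izzwwn".
(Check on "danchor": → "dancho" → "qnapub" ✓)

izzwwn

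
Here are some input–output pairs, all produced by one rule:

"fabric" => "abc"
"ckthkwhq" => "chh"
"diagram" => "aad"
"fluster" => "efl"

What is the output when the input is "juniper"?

eij

Looking at the pairs, the operation is to sort the characters into alphabetical order, then keep only the first 3 characters.
For "juniper", step one produces "eijnpru"; step two turns that into "eij".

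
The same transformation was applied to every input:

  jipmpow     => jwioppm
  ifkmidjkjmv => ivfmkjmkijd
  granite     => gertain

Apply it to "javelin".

jnaivle

In each case the input is transformed by: take characters alternately from the front and the back (1st, last, 2nd, 2nd-last, ...).
Doing the same to "javelin": "jnaivle".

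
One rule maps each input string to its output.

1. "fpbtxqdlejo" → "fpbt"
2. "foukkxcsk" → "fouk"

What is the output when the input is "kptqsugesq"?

kptq

What's happening: keep only the first 4 characters.
Applying that to "kptqsugesq" gives "kptq".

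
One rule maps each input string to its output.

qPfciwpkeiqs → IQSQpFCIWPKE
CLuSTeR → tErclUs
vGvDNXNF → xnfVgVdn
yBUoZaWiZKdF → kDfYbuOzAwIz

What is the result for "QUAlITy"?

itYquaL

In each case the input is transformed by: move the last 3 characters to the front (rotate right by 3), then flip the case of every letter.
Starting from "QUAlITy": after the first operation, "ITyQUAl"; after the second, "itYquaL".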